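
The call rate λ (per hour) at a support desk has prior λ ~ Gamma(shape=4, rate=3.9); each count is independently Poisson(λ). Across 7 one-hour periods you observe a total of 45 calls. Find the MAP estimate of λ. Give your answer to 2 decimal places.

λ̂_MAP = 4.40

Σxᵢ = 45, n = 7.
Posterior ∝ λ^3e^(−3.9λ) · λ^45e^(−7λ) = λ^48e^(−10.9λ), i.e. Gamma(shape=49, rate=10.9).
The mode of a Gamma(a, b) with a ≥ 1 (shape–rate) is (a−1)/b = 48/10.9 ≈ 4.40.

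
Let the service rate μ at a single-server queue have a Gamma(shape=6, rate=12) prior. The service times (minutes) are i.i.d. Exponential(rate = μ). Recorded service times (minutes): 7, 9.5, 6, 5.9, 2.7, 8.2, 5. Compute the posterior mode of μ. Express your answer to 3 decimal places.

The Exponential(rate=μ) likelihood is ∝ μ^n e^(−μΣtᵢ). Here n = 7 and Σtᵢ = 7 + 9.5 + 6 + 5.9 + 2.7 + 8.2 + 5 = 44.3.
Posterior ∝ μ^5e^(−12μ) · μ^7e^(−44.3μ) = μ^12e^(−56.3μ), i.e. Gamma(13, 56.3).
Mode = (a−1)/b = 12/56.3 ≈ 0.213.

μ̂_MAP = 0.213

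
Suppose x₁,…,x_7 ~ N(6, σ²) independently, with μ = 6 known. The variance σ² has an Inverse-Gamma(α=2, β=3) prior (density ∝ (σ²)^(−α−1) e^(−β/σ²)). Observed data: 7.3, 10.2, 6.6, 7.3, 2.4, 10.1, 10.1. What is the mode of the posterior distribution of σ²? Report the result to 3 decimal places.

Sum of squared deviations about the known mean: SS = (7.3−6)² + (10.2−6)² + (6.6−6)² + (7.3−6)² + (2.4−6)² + (10.1−6)² + (10.1−6)² = 67.96.
The Normal likelihood contributes (σ²)^(−n/2) exp(−SS/(2σ²)), so the posterior is Inverse-Gamma(α + n/2, β + SS/2) = Inverse-Gamma(5.5, 36.98).
The mode of Inverse-Gamma(a, b) is b/(a+1) = 36.98/6.5 ≈ 5.689.

σ̂²_MAP = 5.689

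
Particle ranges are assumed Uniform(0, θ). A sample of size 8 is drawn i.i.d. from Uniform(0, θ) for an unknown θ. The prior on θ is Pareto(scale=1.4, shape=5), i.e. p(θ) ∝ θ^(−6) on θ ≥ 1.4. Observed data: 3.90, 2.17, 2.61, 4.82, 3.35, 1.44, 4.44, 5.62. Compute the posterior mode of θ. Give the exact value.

The Uniform(0, θ) likelihood is θ^(−n) for θ ≥ max(xᵢ), zero otherwise. Here max(xᵢ) = 5.62.
Posterior ∝ θ^(−6) · θ^(−8) = θ^(−14) on θ ≥ max(1.4, 5.62) = 5.62.
This density is strictly decreasing in θ, so the posterior mode lies at the lower boundary of the support.

θ̂_MAP = 5.62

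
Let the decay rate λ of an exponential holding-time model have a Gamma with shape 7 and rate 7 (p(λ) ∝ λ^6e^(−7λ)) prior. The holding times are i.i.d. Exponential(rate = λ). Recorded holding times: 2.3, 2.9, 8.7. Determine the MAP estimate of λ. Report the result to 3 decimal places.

The Exponential(rate=λ) likelihood is ∝ λ^n e^(−λΣtᵢ). Here n = 3 and Σtᵢ = 2.3 + 2.9 + 8.7 = 13.9.
Posterior ∝ λ^6e^(−7λ) · λ^3e^(−13.9λ) = λ^9e^(−20.9λ), i.e. Gamma(10, 20.9).
Mode = (a−1)/b = 9/20.9 ≈ 0.431.

λ̂_MAP = 0.431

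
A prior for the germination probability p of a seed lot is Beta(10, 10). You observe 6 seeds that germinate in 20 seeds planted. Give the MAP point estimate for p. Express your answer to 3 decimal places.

p̂_MAP = 0.395

Prior: Beta(10, 10).
Data: 6 successes in 20 trials. The binomial likelihood contributes p^6(1−p)^14, so the posterior is Beta(10+6, 10+14) = Beta(16, 24).
For Beta(a, b) with a, b > 1 the mode is (a−1)/(a+b−2) = 15/38 ≈ 0.395.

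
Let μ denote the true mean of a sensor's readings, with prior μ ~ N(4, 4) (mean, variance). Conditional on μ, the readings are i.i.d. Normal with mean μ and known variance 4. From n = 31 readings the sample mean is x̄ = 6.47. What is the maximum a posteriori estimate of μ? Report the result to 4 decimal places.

n = 31, x̄ = 6.47.
For a Normal prior and Normal likelihood with known variance, the posterior is Normal; its mode equals its mean, the precision-weighted average.
Prior precision 1/σ₀² = 1/4 = 0.25; data precision n/σ² = 31/4 = 7.75.
μ̂ = (0.25·4 + 7.75·6.47) / (0.25 + 7.75) = 51.1425/8 = 6.3928125 ≈ 6.3928.

μ̂_MAP = 6.3928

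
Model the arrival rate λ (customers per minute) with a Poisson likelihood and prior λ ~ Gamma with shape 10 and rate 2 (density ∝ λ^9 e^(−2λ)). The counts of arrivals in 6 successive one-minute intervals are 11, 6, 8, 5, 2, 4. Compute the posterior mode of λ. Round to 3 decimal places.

λ̂_MAP = 5.625

Σxᵢ = 11+6+8+5+2+4 = 36, with n = 6.
Posterior ∝ λ^9e^(−2λ) · λ^36e^(−6λ) = λ^45e^(−8λ), i.e. Gamma(shape=46, rate=8).
The mode of a Gamma(a, b) with a ≥ 1 (shape–rate) is (a−1)/b = 45/8 ≈ 5.625.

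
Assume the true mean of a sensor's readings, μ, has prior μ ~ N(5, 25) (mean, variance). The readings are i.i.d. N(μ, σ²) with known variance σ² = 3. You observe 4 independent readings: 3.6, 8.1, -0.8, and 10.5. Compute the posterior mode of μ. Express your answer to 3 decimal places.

n = 4; x̄ = (3.6 + 8.1 + (-0.8) + 10.5)/4 = 21.4/4 = 5.35.
For a Normal prior and Normal likelihood with known variance, the posterior is Normal; its mode equals its mean, the precision-weighted average.
Prior precision 1/σ₀² = 1/25 = 0.04; data precision n/σ² = 4/3.
μ̂ = (0.04·5 + (4/3)·5.35) / (0.04 + 4/3) = (22/3)/(103/75) = 550/103 ≈ 5.340.

μ̂_MAP = 5.340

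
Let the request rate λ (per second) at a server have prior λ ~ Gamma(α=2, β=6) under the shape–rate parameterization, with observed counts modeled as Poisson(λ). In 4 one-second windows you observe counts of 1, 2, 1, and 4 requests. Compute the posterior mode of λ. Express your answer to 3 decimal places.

Σxᵢ = 1+2+1+4 = 8, with n = 4.
Posterior ∝ λe^(−6λ) · λ^8e^(−4λ) = λ^9e^(−10λ), i.e. Gamma(shape=10, rate=10).
The mode of a Gamma(a, b) with a ≥ 1 (shape–rate) is (a−1)/b = 9/10 ≈ 0.900.

λ̂_MAP = 0.900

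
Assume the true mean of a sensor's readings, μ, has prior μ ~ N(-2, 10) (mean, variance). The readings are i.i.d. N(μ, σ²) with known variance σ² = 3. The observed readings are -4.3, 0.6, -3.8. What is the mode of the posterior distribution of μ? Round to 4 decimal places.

μ̂_MAP = -2.4545

n = 3; x̄ = ((-4.3) + 0.6 + (-3.8))/3 = -7.5/3 = -2.5.
For a Normal prior and Normal likelihood with known variance, the posterior is Normal; its mode equals its mean, the precision-weighted average.
Prior precision 1/σ₀² = 1/10 = 0.1; data precision n/σ² = 3/3 = 1.
μ̂ = (0.1·(-2) + 1·(-2.5)) / (0.1 + 1) = (-2.7)/1.1 = -27/11 ≈ -2.4545.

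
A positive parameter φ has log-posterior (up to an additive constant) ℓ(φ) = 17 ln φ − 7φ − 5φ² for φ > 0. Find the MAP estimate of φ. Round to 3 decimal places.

φ̂_MAP = 1.000

ℓ'(φ) = 17/φ − 7 − 10φ. Setting this to zero and multiplying by φ: 10φ² + 7φ − 17 = 0.
φ = (−7 + √(7² + 4·10·17)) / (2·10) = (−7 + √729) / 20 = (−7 + 27)/20 = 1.
ℓ''(φ) = −17/φ² − 10 < 0, confirming a maximum.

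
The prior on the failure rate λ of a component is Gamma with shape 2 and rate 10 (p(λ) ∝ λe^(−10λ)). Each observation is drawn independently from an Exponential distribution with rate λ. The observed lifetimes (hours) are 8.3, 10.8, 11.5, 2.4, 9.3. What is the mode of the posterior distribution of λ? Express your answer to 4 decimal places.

λ̂_MAP = 0.1147

The Exponential(rate=λ) likelihood is ∝ λ^n e^(−λΣtᵢ). Here n = 5 and Σtᵢ = 8.3 + 10.8 + 11.5 + 2.4 + 9.3 = 42.3.
Posterior ∝ λe^(−10λ) · λ^5e^(−42.3λ) = λ^6e^(−52.3λ), i.e. Gamma(7, 52.3).
Mode = (a−1)/b = 6/52.3 ≈ 0.1147.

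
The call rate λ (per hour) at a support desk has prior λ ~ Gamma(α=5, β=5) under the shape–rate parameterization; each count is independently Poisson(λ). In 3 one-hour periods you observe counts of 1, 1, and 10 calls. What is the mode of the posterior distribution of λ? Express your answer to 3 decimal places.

Σxᵢ = 1+1+10 = 12, with n = 3.
Posterior ∝ λ^4e^(−5λ) · λ^12e^(−3λ) = λ^16e^(−8λ), i.e. Gamma(shape=17, rate=8).
The mode of a Gamma(a, b) with a ≥ 1 (shape–rate) is (a−1)/b = 16/8 ≈ 2.000.

λ̂_MAP = 2.000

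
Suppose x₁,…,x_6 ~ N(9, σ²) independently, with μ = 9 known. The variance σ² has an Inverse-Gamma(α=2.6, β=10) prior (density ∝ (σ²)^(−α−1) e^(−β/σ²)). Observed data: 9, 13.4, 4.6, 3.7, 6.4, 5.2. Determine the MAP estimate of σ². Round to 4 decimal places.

Sum of squared deviations about the known mean: SS = (9−9)² + (13.4−9)² + (4.6−9)² + (3.7−9)² + (6.4−9)² + (5.2−9)² = 88.01.
The Normal likelihood contributes (σ²)^(−n/2) exp(−SS/(2σ²)), so the posterior is Inverse-Gamma(α + n/2, β + SS/2) = Inverse-Gamma(5.6, 54.005).
The mode of Inverse-Gamma(a, b) is b/(a+1) = 54.005/6.6 ≈ 8.1826.

σ̂²_MAP = 8.1826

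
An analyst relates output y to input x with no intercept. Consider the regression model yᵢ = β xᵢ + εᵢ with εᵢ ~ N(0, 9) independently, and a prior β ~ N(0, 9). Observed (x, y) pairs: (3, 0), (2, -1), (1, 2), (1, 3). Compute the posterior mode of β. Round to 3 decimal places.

log p(β | y) = −Σ(yᵢ − βxᵢ)²/(2·9) − β²/(2·9) + const.
Setting the derivative to zero: Σxᵢ(yᵢ − βxᵢ)/9 − β/9 = 0, so β = Σxᵢyᵢ / (Σxᵢ² + σ²/τ²).
Σxᵢyᵢ = 3·0 + 2·(-1) + 1·2 + 1·3 = 3; Σxᵢ² = 15; σ²/τ² = 1.
β̂_MAP = 3 / (15 + 1) = 3/16 ≈ 0.188.

β̂_MAP = 0.188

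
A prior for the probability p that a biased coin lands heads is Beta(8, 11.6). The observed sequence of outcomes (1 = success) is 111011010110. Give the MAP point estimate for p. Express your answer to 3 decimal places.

p̂_MAP = 0.507

Prior: Beta(8, 11.6).
Data: 8 successes in 12 trials (from the sequence). The binomial likelihood contributes p^8(1−p)^4, so the posterior is Beta(8+8, 11.6+4) = Beta(16, 15.6).
For Beta(a, b) with a, b > 1 the mode is (a−1)/(a+b−2) = 15/29.6 ≈ 0.507.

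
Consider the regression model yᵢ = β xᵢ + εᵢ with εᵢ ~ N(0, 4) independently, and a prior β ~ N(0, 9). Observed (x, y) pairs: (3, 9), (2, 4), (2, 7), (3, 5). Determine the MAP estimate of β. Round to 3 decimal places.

β̂_MAP = 2.420

log p(β | y) = −Σ(yᵢ − βxᵢ)²/(2·4) − β²/(2·9) + const.
Setting the derivative to zero: Σxᵢ(yᵢ − βxᵢ)/4 − β/9 = 0, so β = Σxᵢyᵢ / (Σxᵢ² + σ²/τ²).
Σxᵢyᵢ = 3·9 + 2·4 + 2·7 + 3·5 = 64; Σxᵢ² = 26; σ²/τ² = 4/9.
β̂_MAP = 64 / (26 + 4/9) = 64/(238/9) = 288/119 ≈ 2.420.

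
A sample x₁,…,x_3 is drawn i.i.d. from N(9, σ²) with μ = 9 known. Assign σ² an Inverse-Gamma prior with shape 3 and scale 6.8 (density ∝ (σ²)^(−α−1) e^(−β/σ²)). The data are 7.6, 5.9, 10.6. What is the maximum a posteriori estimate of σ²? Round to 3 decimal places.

σ̂²_MAP = 2.521

Sum of squared deviations about the known mean: SS = (7.6−9)² + (5.9−9)² + (10.6−9)² = 14.13.
The Normal likelihood contributes (σ²)^(−n/2) exp(−SS/(2σ²)), so the posterior is Inverse-Gamma(α + n/2, β + SS/2) = Inverse-Gamma(4.5, 13.865).
The mode of Inverse-Gamma(a, b) is b/(a+1) = 13.865/5.5 ≈ 2.521.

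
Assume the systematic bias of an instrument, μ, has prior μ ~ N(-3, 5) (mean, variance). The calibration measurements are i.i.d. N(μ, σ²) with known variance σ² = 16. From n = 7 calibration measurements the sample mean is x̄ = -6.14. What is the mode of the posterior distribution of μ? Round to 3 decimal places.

n = 7, x̄ = -6.14.
For a Normal prior and Normal likelihood with known variance, the posterior is Normal; its mode equals its mean, the precision-weighted average.
Prior precision 1/σ₀² = 1/5 = 0.2; data precision n/σ² = 7/16 = 0.4375.
μ̂ = (0.2·(-3) + 0.4375·(-6.14)) / (0.2 + 0.4375) = (-3.28625)/0.6375 = -2629/510 ≈ -5.155.

μ̂_MAP = -5.155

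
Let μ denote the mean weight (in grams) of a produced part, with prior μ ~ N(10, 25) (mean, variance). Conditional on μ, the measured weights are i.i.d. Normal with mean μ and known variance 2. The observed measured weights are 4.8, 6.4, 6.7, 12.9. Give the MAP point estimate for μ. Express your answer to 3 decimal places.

μ̂_MAP = 7.745

n = 4; x̄ = (4.8 + 6.4 + 6.7 + 12.9)/4 = 30.8/4 = 7.7.
For a Normal prior and Normal likelihood with known variance, the posterior is Normal; its mode equals its mean, the precision-weighted average.
Prior precision 1/σ₀² = 1/25 = 0.04; data precision n/σ² = 4/2 = 2.
μ̂ = (0.04·10 + 2·7.7) / (0.04 + 2) = 15.8/2.04 = 395/51 ≈ 7.745.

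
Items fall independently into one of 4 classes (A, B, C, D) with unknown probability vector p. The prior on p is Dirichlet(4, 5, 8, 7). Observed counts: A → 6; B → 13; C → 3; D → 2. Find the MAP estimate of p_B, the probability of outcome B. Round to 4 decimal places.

MAP estimate of p_B = 0.3864

The posterior is Dirichlet(αᵢ + nᵢ) = Dirichlet(10, 18, 11, 9).
For a Dirichlet(a₁,…,a_K) with all aᵢ > 1, the mode has j-th component (aⱼ − 1)/(Σaᵢ − K).
Here Σaᵢ = 48 and K = 4, so p_B = (18 − 1)/(48 − 4) = 17/44 ≈ 0.3864.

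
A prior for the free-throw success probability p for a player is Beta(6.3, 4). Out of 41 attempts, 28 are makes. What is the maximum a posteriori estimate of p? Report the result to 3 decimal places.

p̂_MAP = 0.675

Prior: Beta(6.3, 4).
Data: 28 successes in 41 trials. The binomial likelihood contributes p^28(1−p)^13, so the posterior is Beta(6.3+28, 4+13) = Beta(34.3, 17).
For Beta(a, b) with a, b > 1 the mode is (a−1)/(a+b−2) = 33.3/49.3 ≈ 0.675.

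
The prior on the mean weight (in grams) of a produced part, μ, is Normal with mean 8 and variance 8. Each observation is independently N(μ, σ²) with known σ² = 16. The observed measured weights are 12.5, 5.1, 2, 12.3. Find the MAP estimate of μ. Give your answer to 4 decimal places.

μ̂_MAP = 7.9833

n = 4; x̄ = (12.5 + 5.1 + 2 + 12.3)/4 = 31.9/4 = 7.975.
For a Normal prior and Normal likelihood with known variance, the posterior is Normal; its mode equals its mean, the precision-weighted average.
Prior precision 1/σ₀² = 1/8 = 0.125; data precision n/σ² = 4/16 = 0.25.
μ̂ = (0.125·8 + 0.25·7.975) / (0.125 + 0.25) = 2.99375/0.375 = 479/60 ≈ 7.9833.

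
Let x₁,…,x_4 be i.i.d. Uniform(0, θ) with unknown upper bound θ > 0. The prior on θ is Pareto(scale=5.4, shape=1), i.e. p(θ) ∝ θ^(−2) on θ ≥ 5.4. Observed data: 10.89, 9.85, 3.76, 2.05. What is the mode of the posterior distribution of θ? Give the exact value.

The Uniform(0, θ) likelihood is θ^(−n) for θ ≥ max(xᵢ), zero otherwise. Here max(xᵢ) = 10.89.
Posterior ∝ θ^(−2) · θ^(−4) = θ^(−6) on θ ≥ max(5.4, 10.89) = 10.89.
This density is strictly decreasing in θ, so the posterior mode lies at the lower boundary of the support.

θ̂_MAP = 10.89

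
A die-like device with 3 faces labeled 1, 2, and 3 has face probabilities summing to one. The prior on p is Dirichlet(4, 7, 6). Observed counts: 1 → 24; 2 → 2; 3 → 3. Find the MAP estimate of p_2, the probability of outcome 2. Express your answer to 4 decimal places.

The posterior is Dirichlet(αᵢ + nᵢ) = Dirichlet(28, 9, 9).
For a Dirichlet(a₁,…,a_K) with all aᵢ > 1, the mode has j-th component (aⱼ − 1)/(Σaᵢ − K).
Here Σaᵢ = 46 and K = 3, so p_2 = (9 − 1)/(46 − 3) = 8/43 ≈ 0.1860.

MAP estimate: 0.1860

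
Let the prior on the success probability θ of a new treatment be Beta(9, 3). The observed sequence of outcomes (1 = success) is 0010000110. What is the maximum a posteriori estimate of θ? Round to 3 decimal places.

θ̂_MAP = 0.550

Prior: Beta(9, 3).
Data: 3 successes in 10 trials (from the sequence). The binomial likelihood contributes θ^3(1−θ)^7, so the posterior is Beta(9+3, 3+7) = Beta(12, 10).
For Beta(a, b) with a, b > 1 the mode is (a−1)/(a+b−2) = 11/20 ≈ 0.550.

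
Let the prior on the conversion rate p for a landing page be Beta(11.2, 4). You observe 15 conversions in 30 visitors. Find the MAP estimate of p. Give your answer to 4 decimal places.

p̂_MAP = 0.5833

Prior: Beta(11.2, 4).
Data: 15 successes in 30 trials. The binomial likelihood contributes p^15(1−p)^15, so the posterior is Beta(11.2+15, 4+15) = Beta(26.2, 19).
For Beta(a, b) with a, b > 1 the mode is (a−1)/(a+b−2) = 25.2/43.2 ≈ 0.5833.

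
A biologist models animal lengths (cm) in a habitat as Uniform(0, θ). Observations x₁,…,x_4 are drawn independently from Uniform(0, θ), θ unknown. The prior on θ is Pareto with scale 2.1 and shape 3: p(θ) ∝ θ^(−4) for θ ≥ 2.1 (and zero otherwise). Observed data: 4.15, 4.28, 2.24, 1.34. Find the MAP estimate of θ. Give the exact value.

The Uniform(0, θ) likelihood is θ^(−n) for θ ≥ max(xᵢ), zero otherwise. Here max(xᵢ) = 4.28.
Posterior ∝ θ^(−4) · θ^(−4) = θ^(−8) on θ ≥ max(2.1, 4.28) = 4.28.
This density is strictly decreasing in θ, so the posterior mode lies at the lower boundary of the support.

θ̂_MAP = 4.28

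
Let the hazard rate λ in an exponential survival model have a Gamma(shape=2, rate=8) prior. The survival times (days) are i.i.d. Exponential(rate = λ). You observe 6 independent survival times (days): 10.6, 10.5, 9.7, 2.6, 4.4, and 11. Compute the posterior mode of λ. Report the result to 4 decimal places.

λ̂_MAP = 0.1232

The Exponential(rate=λ) likelihood is ∝ λ^n e^(−λΣtᵢ). Here n = 6 and Σtᵢ = 10.6 + 10.5 + 9.7 + 2.6 + 4.4 + 11 = 48.8.
Posterior ∝ λe^(−8λ) · λ^6e^(−48.8λ) = λ^7e^(−56.8λ), i.e. Gamma(8, 56.8).
Mode = (a−1)/b = 7/56.8 ≈ 0.1232.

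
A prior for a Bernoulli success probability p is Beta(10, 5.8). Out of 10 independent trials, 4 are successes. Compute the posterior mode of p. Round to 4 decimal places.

Prior: Beta(10, 5.8).
Data: 4 successes in 10 trials. The binomial likelihood contributes p^4(1−p)^6, so the posterior is Beta(10+4, 5.8+6) = Beta(14, 11.8).
For Beta(a, b) with a, b > 1 the mode is (a−1)/(a+b−2) = 13/23.8 ≈ 0.5462.

p̂_MAP = 0.5462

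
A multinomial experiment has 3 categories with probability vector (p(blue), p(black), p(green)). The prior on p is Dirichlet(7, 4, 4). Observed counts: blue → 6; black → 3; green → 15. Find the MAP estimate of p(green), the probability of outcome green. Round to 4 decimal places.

MAP estimate of p(green) = 0.5000

The posterior is Dirichlet(αᵢ + nᵢ) = Dirichlet(13, 7, 19).
For a Dirichlet(a₁,…,a_K) with all aᵢ > 1, the mode has j-th component (aⱼ − 1)/(Σaᵢ − K).
Here Σaᵢ = 39 and K = 3, so p(green) = (19 − 1)/(39 − 3) = 18/36 ≈ 0.5000.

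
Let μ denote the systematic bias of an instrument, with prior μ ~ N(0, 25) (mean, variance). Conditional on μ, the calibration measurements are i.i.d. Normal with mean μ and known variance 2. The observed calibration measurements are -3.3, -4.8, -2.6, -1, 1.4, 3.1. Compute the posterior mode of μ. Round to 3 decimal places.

μ̂_MAP = -1.184

n = 6; x̄ = ((-3.3) + (-4.8) + (-2.6) + (-1) + 1.4 + 3.1)/6 = -7.2/6 = -1.2.
For a Normal prior and Normal likelihood with known variance, the posterior is Normal; its mode equals its mean, the precision-weighted average.
Prior precision 1/σ₀² = 1/25 = 0.04; data precision n/σ² = 6/2 = 3.
μ̂ = (0.04·0 + 3·(-1.2)) / (0.04 + 3) = (-3.6)/3.04 = -45/38 ≈ -1.184.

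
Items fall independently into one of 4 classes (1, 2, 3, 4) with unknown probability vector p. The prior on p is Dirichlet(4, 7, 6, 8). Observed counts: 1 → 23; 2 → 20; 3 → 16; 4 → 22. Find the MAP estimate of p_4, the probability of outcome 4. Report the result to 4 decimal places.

MAP estimate: 0.2843

The posterior is Dirichlet(αᵢ + nᵢ) = Dirichlet(27, 27, 22, 30).
For a Dirichlet(a₁,…,a_K) with all aᵢ > 1, the mode has j-th component (aⱼ − 1)/(Σaᵢ − K).
Here Σaᵢ = 106 and K = 4, so p_4 = (30 − 1)/(106 − 4) = 29/102 ≈ 0.2843.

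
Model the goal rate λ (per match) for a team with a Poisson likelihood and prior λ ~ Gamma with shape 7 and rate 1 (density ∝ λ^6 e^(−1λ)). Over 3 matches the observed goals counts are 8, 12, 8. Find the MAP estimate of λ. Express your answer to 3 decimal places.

λ̂_MAP = 8.500

Σxᵢ = 8+12+8 = 28, with n = 3.
Posterior ∝ λ^6e^(−1λ) · λ^28e^(−3λ) = λ^34e^(−4λ), i.e. Gamma(shape=35, rate=4).
The mode of a Gamma(a, b) with a ≥ 1 (shape–rate) is (a−1)/b = 34/4 ≈ 8.500.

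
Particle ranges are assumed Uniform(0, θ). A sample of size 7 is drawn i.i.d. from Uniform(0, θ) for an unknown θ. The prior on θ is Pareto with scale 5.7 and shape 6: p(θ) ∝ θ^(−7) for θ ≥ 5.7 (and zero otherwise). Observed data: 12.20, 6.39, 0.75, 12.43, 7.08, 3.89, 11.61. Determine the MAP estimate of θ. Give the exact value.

θ̂_MAP = 12.43

The Uniform(0, θ) likelihood is θ^(−n) for θ ≥ max(xᵢ), zero otherwise. Here max(xᵢ) = 12.43.
Posterior ∝ θ^(−7) · θ^(−7) = θ^(−14) on θ ≥ max(5.7, 12.43) = 12.43.
This density is strictly decreasing in θ, so the posterior mode lies at the lower boundary of the support.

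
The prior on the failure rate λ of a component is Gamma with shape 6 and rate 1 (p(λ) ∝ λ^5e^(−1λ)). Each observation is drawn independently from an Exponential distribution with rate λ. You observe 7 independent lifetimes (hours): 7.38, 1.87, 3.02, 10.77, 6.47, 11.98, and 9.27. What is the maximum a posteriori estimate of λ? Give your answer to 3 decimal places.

The Exponential(rate=λ) likelihood is ∝ λ^n e^(−λΣtᵢ). Here n = 7 and Σtᵢ = 7.38 + 1.87 + 3.02 + 10.77 + 6.47 + 11.98 + 9.27 = 50.76.
Posterior ∝ λ^5e^(−1λ) · λ^7e^(−50.76λ) = λ^12e^(−51.76λ), i.e. Gamma(13, 51.76).
Mode = (a−1)/b = 12/51.76 ≈ 0.232.

λ̂_MAP = 0.232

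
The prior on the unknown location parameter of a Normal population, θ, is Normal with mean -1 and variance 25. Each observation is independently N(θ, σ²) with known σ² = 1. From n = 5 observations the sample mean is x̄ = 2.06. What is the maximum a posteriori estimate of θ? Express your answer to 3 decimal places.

θ̂_MAP = 2.036

n = 5, x̄ = 2.06.
For a Normal prior and Normal likelihood with known variance, the posterior is Normal; its mode equals its mean, the precision-weighted average.
Prior precision 1/σ₀² = 1/25 = 0.04; data precision n/σ² = 5/1 = 5.
θ̂ = (0.04·(-1) + 5·2.06) / (0.04 + 5) = 10.26/5.04 = 57/28 ≈ 2.036.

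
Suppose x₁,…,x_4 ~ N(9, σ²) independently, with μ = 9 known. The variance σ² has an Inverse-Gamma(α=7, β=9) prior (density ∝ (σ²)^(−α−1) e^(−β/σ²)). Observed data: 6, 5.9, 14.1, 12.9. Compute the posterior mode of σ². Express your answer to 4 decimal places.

σ̂²_MAP = 3.8915

Sum of squared deviations about the known mean: SS = (6−9)² + (5.9−9)² + (14.1−9)² + (12.9−9)² = 59.83.
The Normal likelihood contributes (σ²)^(−n/2) exp(−SS/(2σ²)), so the posterior is Inverse-Gamma(α + n/2, β + SS/2) = Inverse-Gamma(9, 38.915).
The mode of Inverse-Gamma(a, b) is b/(a+1) = 38.915/10 ≈ 3.8915.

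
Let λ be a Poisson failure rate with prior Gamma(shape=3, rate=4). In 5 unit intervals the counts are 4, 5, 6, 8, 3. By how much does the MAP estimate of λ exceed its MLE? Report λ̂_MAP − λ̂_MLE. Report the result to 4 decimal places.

Σxᵢ = 26. Posterior is Gamma(29, 9); MAP = (29−1)/9 = 28/9 ≈ 3.11111.
MLE = x̄ = 26/5 ≈ 5.20000.
Difference = 28/9 − 26/5 = -94/45 ≈ -2.0889.

MAP − MLE = -2.0889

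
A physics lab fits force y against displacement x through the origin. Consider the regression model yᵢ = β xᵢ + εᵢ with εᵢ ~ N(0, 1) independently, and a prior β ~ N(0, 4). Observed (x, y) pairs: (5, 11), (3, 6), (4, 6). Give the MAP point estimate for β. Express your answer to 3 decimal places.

β̂_MAP = 1.930

log p(β | y) = −Σ(yᵢ − βxᵢ)²/(2·1) − β²/(2·4) + const.
Setting the derivative to zero: Σxᵢ(yᵢ − βxᵢ)/1 − β/4 = 0, so β = Σxᵢyᵢ / (Σxᵢ² + σ²/τ²).
Σxᵢyᵢ = 5·11 + 3·6 + 4·6 = 97; Σxᵢ² = 50; σ²/τ² = 0.25.
β̂_MAP = 97 / (50 + 0.25) = 97/50.25 ≈ 1.930.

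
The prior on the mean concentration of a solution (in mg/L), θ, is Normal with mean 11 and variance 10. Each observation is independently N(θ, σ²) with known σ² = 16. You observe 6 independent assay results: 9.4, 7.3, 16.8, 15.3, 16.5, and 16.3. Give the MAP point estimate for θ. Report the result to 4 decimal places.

θ̂_MAP = 13.0526

n = 6; x̄ = (9.4 + 7.3 + 16.8 + 15.3 + 16.5 + 16.3)/6 = 81.6/6 = 13.6.
For a Normal prior and Normal likelihood with known variance, the posterior is Normal; its mode equals its mean, the precision-weighted average.
Prior precision 1/σ₀² = 1/10 = 0.1; data precision n/σ² = 6/16 = 0.375.
θ̂ = (0.1·11 + 0.375·13.6) / (0.1 + 0.375) = 6.2/0.475 = 248/19 ≈ 13.0526.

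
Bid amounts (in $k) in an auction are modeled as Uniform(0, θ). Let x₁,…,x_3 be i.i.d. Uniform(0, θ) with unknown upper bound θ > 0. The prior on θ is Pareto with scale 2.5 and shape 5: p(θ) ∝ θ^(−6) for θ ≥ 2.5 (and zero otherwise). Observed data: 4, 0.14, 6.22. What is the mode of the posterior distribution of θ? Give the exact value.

The Uniform(0, θ) likelihood is θ^(−n) for θ ≥ max(xᵢ), zero otherwise. Here max(xᵢ) = 6.22.
Posterior ∝ θ^(−6) · θ^(−3) = θ^(−9) on θ ≥ max(2.5, 6.22) = 6.22.
This density is strictly decreasing in θ, so the posterior mode lies at the lower boundary of the support.

θ̂_MAP = 6.22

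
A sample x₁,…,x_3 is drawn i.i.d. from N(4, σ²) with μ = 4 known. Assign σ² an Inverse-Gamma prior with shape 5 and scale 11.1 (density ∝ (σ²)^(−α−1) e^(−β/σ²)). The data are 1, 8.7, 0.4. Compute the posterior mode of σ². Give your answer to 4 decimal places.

Sum of squared deviations about the known mean: SS = (1−4)² + (8.7−4)² + (0.4−4)² = 44.05.
The Normal likelihood contributes (σ²)^(−n/2) exp(−SS/(2σ²)), so the posterior is Inverse-Gamma(α + n/2, β + SS/2) = Inverse-Gamma(6.5, 33.125).
The mode of Inverse-Gamma(a, b) is b/(a+1) = 33.125/7.5 ≈ 4.4167.

σ̂²_MAP = 4.4167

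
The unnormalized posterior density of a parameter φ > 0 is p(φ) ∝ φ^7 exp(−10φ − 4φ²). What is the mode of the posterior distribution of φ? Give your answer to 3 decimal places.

ℓ'(φ) = 7/φ − 10 − 8φ. Setting this to zero and multiplying by φ: 8φ² + 10φ − 7 = 0.
φ = (−10 + √(10² + 4·8·7)) / (2·8) = (−10 + √324) / 16 = (−10 + 18)/16 = 1/2.
ℓ''(φ) = −7/φ² − 8 < 0, confirming a maximum.

φ̂_MAP = 0.500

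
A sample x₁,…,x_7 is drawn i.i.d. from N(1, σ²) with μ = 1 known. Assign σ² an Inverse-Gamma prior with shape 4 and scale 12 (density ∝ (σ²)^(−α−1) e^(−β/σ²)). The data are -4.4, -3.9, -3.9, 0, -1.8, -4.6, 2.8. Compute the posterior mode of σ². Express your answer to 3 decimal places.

Sum of squared deviations about the known mean: SS = (-4.4−1)² + (-3.9−1)² + (-3.9−1)² + (0−1)² + (-1.8−1)² + (-4.6−1)² + (2.8−1)² = 120.62.
The Normal likelihood contributes (σ²)^(−n/2) exp(−SS/(2σ²)), so the posterior is Inverse-Gamma(α + n/2, β + SS/2) = Inverse-Gamma(7.5, 72.31).
The mode of Inverse-Gamma(a, b) is b/(a+1) = 72.31/8.5 ≈ 8.507.

σ̂²_MAP = 8.507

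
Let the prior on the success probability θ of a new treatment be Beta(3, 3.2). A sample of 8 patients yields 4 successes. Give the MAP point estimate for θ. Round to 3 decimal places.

Prior: Beta(3, 3.2).
Data: 4 successes in 8 trials. The binomial likelihood contributes θ^4(1−θ)^4, so the posterior is Beta(3+4, 3.2+4) = Beta(7, 7.2).
For Beta(a, b) with a, b > 1 the mode is (a−1)/(a+b−2) = 6/12.2 ≈ 0.492.

θ̂_MAP = 0.492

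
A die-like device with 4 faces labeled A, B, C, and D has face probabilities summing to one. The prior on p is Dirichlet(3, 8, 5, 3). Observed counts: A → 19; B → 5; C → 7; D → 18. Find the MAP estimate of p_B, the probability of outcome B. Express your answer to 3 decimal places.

MAP estimate of p_B = 0.188

The posterior is Dirichlet(αᵢ + nᵢ) = Dirichlet(22, 13, 12, 21).
For a Dirichlet(a₁,…,a_K) with all aᵢ > 1, the mode has j-th component (aⱼ − 1)/(Σaᵢ − K).
Here Σaᵢ = 68 and K = 4, so p_B = (13 − 1)/(68 − 4) = 12/64 ≈ 0.188.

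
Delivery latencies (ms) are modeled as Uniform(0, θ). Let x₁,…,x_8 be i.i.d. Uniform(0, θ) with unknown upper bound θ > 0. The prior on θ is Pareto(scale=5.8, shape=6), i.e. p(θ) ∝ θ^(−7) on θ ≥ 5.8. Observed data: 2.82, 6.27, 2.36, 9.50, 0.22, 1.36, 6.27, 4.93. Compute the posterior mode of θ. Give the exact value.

The Uniform(0, θ) likelihood is θ^(−n) for θ ≥ max(xᵢ), zero otherwise. Here max(xᵢ) = 9.50.
Posterior ∝ θ^(−7) · θ^(−8) = θ^(−15) on θ ≥ max(5.8, 9.50) = 9.50.
This density is strictly decreasing in θ, so the posterior mode lies at the lower boundary of the support.

θ̂_MAP = 9.50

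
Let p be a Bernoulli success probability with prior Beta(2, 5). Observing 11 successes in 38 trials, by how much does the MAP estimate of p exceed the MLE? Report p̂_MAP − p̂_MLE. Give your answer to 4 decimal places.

MAP − MLE = -0.0104

Posterior is Beta(13, 32); MAP = (13−1)/(45−2) = 12/43 ≈ 0.27907.
MLE ignores the prior: p̂_MLE = k/n = 11/38 ≈ 0.28947.
Difference = 12/43 − 11/38 = -17/1634 ≈ -0.0104.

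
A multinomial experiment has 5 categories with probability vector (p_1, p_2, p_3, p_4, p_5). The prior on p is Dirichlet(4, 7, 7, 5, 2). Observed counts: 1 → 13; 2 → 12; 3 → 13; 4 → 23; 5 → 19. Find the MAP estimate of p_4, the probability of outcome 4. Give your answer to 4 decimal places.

The posterior is Dirichlet(αᵢ + nᵢ) = Dirichlet(17, 19, 20, 28, 21).
For a Dirichlet(a₁,…,a_K) with all aᵢ > 1, the mode has j-th component (aⱼ − 1)/(Σaᵢ − K).
Here Σaᵢ = 105 and K = 5, so p_4 = (28 − 1)/(105 − 5) = 27/100 ≈ 0.2700.

MAP estimate: 0.2700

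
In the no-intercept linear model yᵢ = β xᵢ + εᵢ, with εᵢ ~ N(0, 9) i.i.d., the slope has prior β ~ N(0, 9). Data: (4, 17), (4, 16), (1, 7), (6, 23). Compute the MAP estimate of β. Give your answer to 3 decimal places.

log p(β | y) = −Σ(yᵢ − βxᵢ)²/(2·9) − β²/(2·9) + const.
Setting the derivative to zero: Σxᵢ(yᵢ − βxᵢ)/9 − β/9 = 0, so β = Σxᵢyᵢ / (Σxᵢ² + σ²/τ²).
Σxᵢyᵢ = 4·17 + 4·16 + 1·7 + 6·23 = 277; Σxᵢ² = 69; σ²/τ² = 1.
β̂_MAP = 277 / (69 + 1) = 277/70 ≈ 3.957.

β̂_MAP = 3.957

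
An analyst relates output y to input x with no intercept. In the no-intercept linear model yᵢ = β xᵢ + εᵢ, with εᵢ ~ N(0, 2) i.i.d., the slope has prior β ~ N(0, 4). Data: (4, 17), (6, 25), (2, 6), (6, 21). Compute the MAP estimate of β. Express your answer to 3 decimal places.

β̂_MAP = 3.849

log p(β | y) = −Σ(yᵢ − βxᵢ)²/(2·2) − β²/(2·4) + const.
Setting the derivative to zero: Σxᵢ(yᵢ − βxᵢ)/2 − β/4 = 0, so β = Σxᵢyᵢ / (Σxᵢ² + σ²/τ²).
Σxᵢyᵢ = 4·17 + 6·25 + 2·6 + 6·21 = 356; Σxᵢ² = 92; σ²/τ² = 0.5.
β̂_MAP = 356 / (92 + 0.5) = 356/92.5 ≈ 3.849.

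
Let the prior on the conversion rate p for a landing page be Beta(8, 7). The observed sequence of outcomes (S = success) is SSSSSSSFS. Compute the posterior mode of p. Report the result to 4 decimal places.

Prior: Beta(8, 7).
Data: 8 successes in 9 trials (from the sequence). The binomial likelihood contributes p^8(1−p)^1, so the posterior is Beta(8+8, 7+1) = Beta(16, 8).
For Beta(a, b) with a, b > 1 the mode is (a−1)/(a+b−2) = 15/22 ≈ 0.6818.

p̂_MAP = 0.6818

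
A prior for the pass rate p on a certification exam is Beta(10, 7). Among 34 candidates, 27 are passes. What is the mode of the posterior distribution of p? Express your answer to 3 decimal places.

Prior: Beta(10, 7).
Data: 27 successes in 34 trials. The binomial likelihood contributes p^27(1−p)^7, so the posterior is Beta(10+27, 7+7) = Beta(37, 14).
For Beta(a, b) with a, b > 1 the mode is (a−1)/(a+b−2) = 36/49 ≈ 0.735.

p̂_MAP = 0.735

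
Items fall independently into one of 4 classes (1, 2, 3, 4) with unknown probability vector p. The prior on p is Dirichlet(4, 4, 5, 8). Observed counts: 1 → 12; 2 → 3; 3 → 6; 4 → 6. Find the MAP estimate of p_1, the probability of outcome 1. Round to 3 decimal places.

MAP estimate: 0.341

The posterior is Dirichlet(αᵢ + nᵢ) = Dirichlet(16, 7, 11, 14).
For a Dirichlet(a₁,…,a_K) with all aᵢ > 1, the mode has j-th component (aⱼ − 1)/(Σaᵢ − K).
Here Σaᵢ = 48 and K = 4, so p_1 = (16 − 1)/(48 − 4) = 15/44 ≈ 0.341.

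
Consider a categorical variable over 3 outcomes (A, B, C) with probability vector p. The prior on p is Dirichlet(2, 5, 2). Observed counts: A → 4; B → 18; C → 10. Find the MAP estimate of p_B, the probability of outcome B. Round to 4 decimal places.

MAP estimate of p_B = 0.5789

The posterior is Dirichlet(αᵢ + nᵢ) = Dirichlet(6, 23, 12).
For a Dirichlet(a₁,…,a_K) with all aᵢ > 1, the mode has j-th component (aⱼ − 1)/(Σaᵢ − K).
Here Σaᵢ = 41 and K = 3, so p_B = (23 − 1)/(41 − 3) = 22/38 ≈ 0.5789.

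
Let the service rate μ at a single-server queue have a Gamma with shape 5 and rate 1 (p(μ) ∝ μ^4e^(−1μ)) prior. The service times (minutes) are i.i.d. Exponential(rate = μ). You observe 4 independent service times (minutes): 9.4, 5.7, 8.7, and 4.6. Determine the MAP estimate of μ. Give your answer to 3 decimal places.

μ̂_MAP = 0.272

The Exponential(rate=μ) likelihood is ∝ μ^n e^(−μΣtᵢ). Here n = 4 and Σtᵢ = 9.4 + 5.7 + 8.7 + 4.6 = 28.4.
Posterior ∝ μ^4e^(−1μ) · μ^4e^(−28.4μ) = μ^8e^(−29.4μ), i.e. Gamma(9, 29.4).
Mode = (a−1)/b = 8/29.4 ≈ 0.272.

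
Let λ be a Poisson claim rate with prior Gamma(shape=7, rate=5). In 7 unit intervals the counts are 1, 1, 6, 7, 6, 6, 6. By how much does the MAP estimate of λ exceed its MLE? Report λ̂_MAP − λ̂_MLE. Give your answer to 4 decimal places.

Σxᵢ = 33. Posterior is Gamma(40, 12); MAP = (40−1)/12 = 39/12 ≈ 3.25000.
MLE = x̄ = 33/7 ≈ 4.71429.
Difference = 39/12 − 33/7 = -41/28 ≈ -1.4643.

MAP − MLE = -1.4643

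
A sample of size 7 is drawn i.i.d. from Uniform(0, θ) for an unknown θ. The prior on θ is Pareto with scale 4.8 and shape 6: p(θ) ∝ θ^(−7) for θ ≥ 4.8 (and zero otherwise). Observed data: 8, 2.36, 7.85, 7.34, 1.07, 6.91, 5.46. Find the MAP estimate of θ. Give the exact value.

θ̂_MAP = 8

The Uniform(0, θ) likelihood is θ^(−n) for θ ≥ max(xᵢ), zero otherwise. Here max(xᵢ) = 8.
Posterior ∝ θ^(−7) · θ^(−7) = θ^(−14) on θ ≥ max(4.8, 8) = 8.
This density is strictly decreasing in θ, so the posterior mode lies at the lower boundary of the support.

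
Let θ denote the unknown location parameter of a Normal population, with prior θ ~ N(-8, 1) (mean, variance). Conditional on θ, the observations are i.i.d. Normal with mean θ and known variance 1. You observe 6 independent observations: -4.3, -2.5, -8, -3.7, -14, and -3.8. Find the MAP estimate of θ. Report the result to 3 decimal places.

θ̂_MAP = -6.329

n = 6; x̄ = ((-4.3) + (-2.5) + (-8) + (-3.7) + (-14) + (-3.8))/6 = -36.3/6 = -6.05.
For a Normal prior and Normal likelihood with known variance, the posterior is Normal; its mode equals its mean, the precision-weighted average.
Prior precision 1/σ₀² = 1/1 = 1; data precision n/σ² = 6/1 = 6.
θ̂ = (1·(-8) + 6·(-6.05)) / (1 + 6) = (-44.3)/7 = -443/70 ≈ -6.329.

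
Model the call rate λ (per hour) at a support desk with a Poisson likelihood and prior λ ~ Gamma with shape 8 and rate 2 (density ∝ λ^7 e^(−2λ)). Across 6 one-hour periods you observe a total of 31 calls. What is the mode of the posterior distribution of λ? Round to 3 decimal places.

λ̂_MAP = 4.750

Σxᵢ = 31, n = 6.
Posterior ∝ λ^7e^(−2λ) · λ^31e^(−6λ) = λ^38e^(−8λ), i.e. Gamma(shape=39, rate=8).
The mode of a Gamma(a, b) with a ≥ 1 (shape–rate) is (a−1)/b = 38/8 ≈ 4.750.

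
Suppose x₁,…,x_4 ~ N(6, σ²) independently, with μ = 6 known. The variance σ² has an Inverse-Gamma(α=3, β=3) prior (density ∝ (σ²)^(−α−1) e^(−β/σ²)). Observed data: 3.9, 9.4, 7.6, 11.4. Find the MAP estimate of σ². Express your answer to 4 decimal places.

Sum of squared deviations about the known mean: SS = (3.9−6)² + (9.4−6)² + (7.6−6)² + (11.4−6)² = 47.69.
The Normal likelihood contributes (σ²)^(−n/2) exp(−SS/(2σ²)), so the posterior is Inverse-Gamma(α + n/2, β + SS/2) = Inverse-Gamma(5, 26.845).
The mode of Inverse-Gamma(a, b) is b/(a+1) = 26.845/6 ≈ 4.4742.

σ̂²_MAP = 4.4742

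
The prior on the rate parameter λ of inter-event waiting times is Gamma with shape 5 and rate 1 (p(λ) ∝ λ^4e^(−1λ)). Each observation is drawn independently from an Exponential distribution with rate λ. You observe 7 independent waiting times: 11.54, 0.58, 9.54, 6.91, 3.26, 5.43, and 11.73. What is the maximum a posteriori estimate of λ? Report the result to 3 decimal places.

λ̂_MAP = 0.220

The Exponential(rate=λ) likelihood is ∝ λ^n e^(−λΣtᵢ). Here n = 7 and Σtᵢ = 11.54 + 0.58 + 9.54 + 6.91 + 3.26 + 5.43 + 11.73 = 48.99.
Posterior ∝ λ^4e^(−1λ) · λ^7e^(−48.99λ) = λ^11e^(−49.99λ), i.e. Gamma(12, 49.99).
Mode = (a−1)/b = 11/49.99 ≈ 0.220.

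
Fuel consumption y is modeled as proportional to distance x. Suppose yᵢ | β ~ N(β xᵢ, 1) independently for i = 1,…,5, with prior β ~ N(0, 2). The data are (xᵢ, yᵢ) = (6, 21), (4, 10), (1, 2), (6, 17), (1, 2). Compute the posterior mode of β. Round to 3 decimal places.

β̂_MAP = 3.006

log p(β | y) = −Σ(yᵢ − βxᵢ)²/(2·1) − β²/(2·2) + const.
Setting the derivative to zero: Σxᵢ(yᵢ − βxᵢ)/1 − β/2 = 0, so β = Σxᵢyᵢ / (Σxᵢ² + σ²/τ²).
Σxᵢyᵢ = 6·21 + 4·10 + 1·2 + 6·17 + 1·2 = 272; Σxᵢ² = 90; σ²/τ² = 0.5.
β̂_MAP = 272 / (90 + 0.5) = 272/90.5 ≈ 3.006.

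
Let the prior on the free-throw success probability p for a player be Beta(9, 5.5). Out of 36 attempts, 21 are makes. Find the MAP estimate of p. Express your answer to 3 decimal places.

Prior: Beta(9, 5.5).
Data: 21 successes in 36 trials. The binomial likelihood contributes p^21(1−p)^15, so the posterior is Beta(9+21, 5.5+15) = Beta(30, 20.5).
For Beta(a, b) with a, b > 1 the mode is (a−1)/(a+b−2) = 29/48.5 ≈ 0.598.

p̂_MAP = 0.598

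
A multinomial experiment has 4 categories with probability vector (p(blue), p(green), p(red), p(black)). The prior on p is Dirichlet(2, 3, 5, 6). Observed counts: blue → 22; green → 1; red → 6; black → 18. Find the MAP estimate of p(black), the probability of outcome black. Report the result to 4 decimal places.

The posterior is Dirichlet(αᵢ + nᵢ) = Dirichlet(24, 4, 11, 24).
For a Dirichlet(a₁,…,a_K) with all aᵢ > 1, the mode has j-th component (aⱼ − 1)/(Σaᵢ − K).
Here Σaᵢ = 63 and K = 4, so p(black) = (24 − 1)/(63 − 4) = 23/59 ≈ 0.3898.

MAP estimate of p(black) = 0.3898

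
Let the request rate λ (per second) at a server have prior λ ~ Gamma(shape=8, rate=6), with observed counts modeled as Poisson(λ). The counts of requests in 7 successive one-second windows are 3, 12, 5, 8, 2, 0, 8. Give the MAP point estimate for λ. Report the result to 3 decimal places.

Σxᵢ = 3+12+5+8+2+0+8 = 38, with n = 7.
Posterior ∝ λ^7e^(−6λ) · λ^38e^(−7λ) = λ^45e^(−13λ), i.e. Gamma(shape=46, rate=13).
The mode of a Gamma(a, b) with a ≥ 1 (shape–rate) is (a−1)/b = 45/13 ≈ 3.462.

λ̂_MAP = 3.462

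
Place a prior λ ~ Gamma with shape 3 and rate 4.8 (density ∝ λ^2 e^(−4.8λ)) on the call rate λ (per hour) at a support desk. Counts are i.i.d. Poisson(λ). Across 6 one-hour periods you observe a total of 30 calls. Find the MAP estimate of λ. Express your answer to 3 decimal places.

λ̂_MAP = 2.963

Σxᵢ = 30, n = 6.
Posterior ∝ λ^2e^(−4.8λ) · λ^30e^(−6λ) = λ^32e^(−10.8λ), i.e. Gamma(shape=33, rate=10.8).
The mode of a Gamma(a, b) with a ≥ 1 (shape–rate) is (a−1)/b = 32/10.8 ≈ 2.963.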